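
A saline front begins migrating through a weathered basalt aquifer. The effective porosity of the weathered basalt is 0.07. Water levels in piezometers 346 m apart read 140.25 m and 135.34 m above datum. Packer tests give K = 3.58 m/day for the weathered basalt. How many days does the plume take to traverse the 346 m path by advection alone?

Hydraulic gradient i = (140.25 − 135.34) / 346 = 4.91 / 346 = 0.01419.
Darcy flux q = K · i = 3.580 × 0.01419 = 0.05080 m/day.
Seepage velocity v = q / n_e = 0.05080 / 0.07 = 0.7258 m/day.
Travel time t = L / v = 346 / 0.7258 = 476.7 days.

477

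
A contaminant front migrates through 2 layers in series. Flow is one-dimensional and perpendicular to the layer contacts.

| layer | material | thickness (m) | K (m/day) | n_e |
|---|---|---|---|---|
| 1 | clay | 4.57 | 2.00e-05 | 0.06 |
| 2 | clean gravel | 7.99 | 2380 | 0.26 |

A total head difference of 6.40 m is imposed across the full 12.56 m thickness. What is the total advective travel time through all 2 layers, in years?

230

With flow normal to the layers, continuity requires the same specific discharge q through every layer.
Σ(b_i/K_i) = 4.57/2.00e-05 + 7.99/2380 = 2.285e+05 d.
q = Δh / Σ(b_i/K_i) = 6.40 / 2.285e+05 = 2.801e-05 m/day.
In each layer the seepage velocity is v_i = q/n_i, so the layer transit time is t_i = b_i·n_i / q:
  layer 1 (clay): t_1 = 4.57 × 0.06 / 2.801e-05 = 9790 d
  layer 2 (clean gravel): t_2 = 7.99 × 0.26 / 2.801e-05 = 74170 d
Total t = Σ t_i = 83959 days = 229.9 years.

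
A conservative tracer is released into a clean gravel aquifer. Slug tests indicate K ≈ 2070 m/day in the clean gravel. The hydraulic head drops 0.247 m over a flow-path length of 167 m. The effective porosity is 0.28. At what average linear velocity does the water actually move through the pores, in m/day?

10.9

Hydraulic gradient i = Δh / L = 0.247 / 167 = 0.001479.
Darcy flux q = K · i = 2070 × 0.001479 = 3.062 m/day.
Seepage velocity v = q / n_e = 3.062 / 0.28 = 10.93 m/day.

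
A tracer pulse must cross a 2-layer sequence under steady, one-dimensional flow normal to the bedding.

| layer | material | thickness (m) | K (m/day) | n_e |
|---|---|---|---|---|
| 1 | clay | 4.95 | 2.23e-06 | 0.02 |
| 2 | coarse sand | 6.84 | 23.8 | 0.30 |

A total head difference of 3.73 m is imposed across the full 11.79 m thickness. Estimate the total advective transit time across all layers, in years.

3500

With flow normal to the layers, continuity requires the same specific discharge q through every layer.
Σ(b_i/K_i) = 4.95/2.23e-06 + 6.84/23.8 = 2.220e+06 d.
q = Δh / Σ(b_i/K_i) = 3.73 / 2.220e+06 = 1.680e-06 m/day.
In each layer the seepage velocity is v_i = q/n_i, so the layer transit time is t_i = b_i·n_i / q:
  layer 1 (clay): t_1 = 4.95 × 0.02 / 1.680e-06 = 58915 d
  layer 2 (coarse sand): t_2 = 6.84 × 0.30 / 1.680e-06 = 1.221e+06 d
Total t = Σ t_i = 1.280e+06 days = 3505 years.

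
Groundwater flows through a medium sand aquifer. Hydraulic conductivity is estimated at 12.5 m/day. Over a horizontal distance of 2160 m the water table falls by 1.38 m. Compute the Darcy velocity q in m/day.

Hydraulic gradient i = Δh / L = 1.38 / 2160 = 0.0006389.
Specific discharge q = K · i = 12.50 × 0.0006389 = 0.007986 m/day.

0.00799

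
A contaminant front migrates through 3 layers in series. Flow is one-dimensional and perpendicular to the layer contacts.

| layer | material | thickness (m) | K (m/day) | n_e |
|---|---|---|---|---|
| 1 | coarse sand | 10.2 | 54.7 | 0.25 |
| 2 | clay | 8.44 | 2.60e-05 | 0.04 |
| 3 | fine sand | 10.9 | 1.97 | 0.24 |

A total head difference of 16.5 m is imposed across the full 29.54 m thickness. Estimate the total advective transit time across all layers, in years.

296

With flow normal to the layers, continuity requires the same specific discharge q through every layer.
Σ(b_i/K_i) = 10.2/54.7 + 8.44/2.60e-05 + 10.9/1.97 = 3.246e+05 d.
q = Δh / Σ(b_i/K_i) = 16.5 / 3.246e+05 = 5.083e-05 m/day.
In each layer the seepage velocity is v_i = q/n_i, so the layer transit time is t_i = b_i·n_i / q:
  layer 1 (coarse sand): t_1 = 10.2 × 0.25 / 5.083e-05 = 50169 d
  layer 2 (clay): t_2 = 8.44 × 0.04 / 5.083e-05 = 6642 d
  layer 3 (fine sand): t_3 = 10.9 × 0.24 / 5.083e-05 = 51467 d
Total t = Σ t_i = 1.083e+05 days = 296.4 years.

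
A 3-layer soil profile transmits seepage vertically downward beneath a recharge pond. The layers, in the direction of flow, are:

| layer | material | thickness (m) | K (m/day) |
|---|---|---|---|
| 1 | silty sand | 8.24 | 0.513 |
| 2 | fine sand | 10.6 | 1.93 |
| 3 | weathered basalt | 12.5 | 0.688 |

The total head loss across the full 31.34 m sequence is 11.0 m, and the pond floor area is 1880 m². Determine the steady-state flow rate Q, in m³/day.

Flow is perpendicular to layering, so the layers act in series and the equivalent K is the thickness-weighted harmonic mean.
Total thickness L = 8.24 + 10.6 + 12.5 = 31.34 m.
Σ(b_i/K_i) = 8.24/0.513 + 10.6/1.93 + 12.5/0.688 = 39.72 d.
K_eq = L / Σ(b_i/K_i) = 31.34 / 39.72 = 0.7890 m/day.
Q = K_eq · A · (Δh/L) = 0.7890 × 1880 × (11.0/31.34) = 520.6 m³/day.

521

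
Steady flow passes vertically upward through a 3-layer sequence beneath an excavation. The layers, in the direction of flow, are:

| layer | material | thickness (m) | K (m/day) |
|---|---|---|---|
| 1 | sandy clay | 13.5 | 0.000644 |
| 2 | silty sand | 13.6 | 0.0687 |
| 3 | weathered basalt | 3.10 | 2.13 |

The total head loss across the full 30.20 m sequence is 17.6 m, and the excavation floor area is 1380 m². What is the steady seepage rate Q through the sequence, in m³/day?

1.15

Flow is perpendicular to layering, so the layers act in series and the equivalent K is the thickness-weighted harmonic mean.
Total thickness L = 13.5 + 13.6 + 3.10 = 30.20 m.
Σ(b_i/K_i) = 13.5/0.000644 + 13.6/0.0687 + 3.10/2.13 = 21162 d.
K_eq = L / Σ(b_i/K_i) = 30.20 / 21162 = 0.001427 m/day.
Q = K_eq · A · (Δh/L) = 0.001427 × 1380 × (17.6/30.20) = 1.148 m³/day.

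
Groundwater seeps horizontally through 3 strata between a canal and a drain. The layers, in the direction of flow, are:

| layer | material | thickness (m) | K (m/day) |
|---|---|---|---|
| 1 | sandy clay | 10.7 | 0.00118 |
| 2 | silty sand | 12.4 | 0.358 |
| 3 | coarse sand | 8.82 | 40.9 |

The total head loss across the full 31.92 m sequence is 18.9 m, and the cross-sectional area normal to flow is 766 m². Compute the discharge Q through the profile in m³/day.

1.59

Flow is perpendicular to layering, so the layers act in series and the equivalent K is the thickness-weighted harmonic mean.
Total thickness L = 10.7 + 12.4 + 8.82 = 31.92 m.
Σ(b_i/K_i) = 10.7/0.00118 + 12.4/0.358 + 8.82/40.9 = 9103 d.
K_eq = L / Σ(b_i/K_i) = 31.92 / 9103 = 0.003507 m/day.
Q = K_eq · A · (Δh/L) = 0.003507 × 766 × (18.9/31.92) = 1.590 m³/day.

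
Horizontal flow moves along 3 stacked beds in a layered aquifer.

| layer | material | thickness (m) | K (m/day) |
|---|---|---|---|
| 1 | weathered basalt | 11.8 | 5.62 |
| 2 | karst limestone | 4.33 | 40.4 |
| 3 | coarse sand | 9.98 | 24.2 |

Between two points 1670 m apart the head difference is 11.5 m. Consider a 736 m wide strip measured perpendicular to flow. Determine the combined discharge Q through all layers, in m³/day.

2450

Flow is parallel to layering, so each bed carries its own Darcy discharge and the transmissivities add.
Σ(K_i·b_i) = 5.62×11.8 + 40.4×4.33 + 24.2×9.98 = 482.8 m²/day.
Hydraulic gradient i = Δh / L = 11.5 / 1670 = 0.006886.
Q = Σ(K_i·b_i) · W · i = 482.8 × 736 × 0.006886 = 2447 m³/day.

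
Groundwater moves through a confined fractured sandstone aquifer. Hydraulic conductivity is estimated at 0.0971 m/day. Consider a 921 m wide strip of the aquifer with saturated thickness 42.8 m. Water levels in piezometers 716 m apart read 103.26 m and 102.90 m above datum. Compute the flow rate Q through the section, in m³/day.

1.92

Cross-sectional area A = 921 × 42.8 = 39419 m².
Hydraulic gradient i = (103.26 − 102.90) / 716 = 0.36 / 716 = 0.0005028.
Darcy's law: Q = K · A · i = 0.09710 × 39419 × 0.0005028 = 1.924 m³/day.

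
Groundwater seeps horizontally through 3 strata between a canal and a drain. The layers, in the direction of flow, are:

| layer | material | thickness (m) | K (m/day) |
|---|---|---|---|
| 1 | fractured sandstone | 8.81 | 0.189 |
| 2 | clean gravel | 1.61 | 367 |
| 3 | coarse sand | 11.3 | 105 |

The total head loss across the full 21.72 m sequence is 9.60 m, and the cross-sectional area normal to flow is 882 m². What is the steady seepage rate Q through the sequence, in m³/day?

181

Flow is perpendicular to layering, so the layers act in series and the equivalent K is the thickness-weighted harmonic mean.
Total thickness L = 8.81 + 1.61 + 11.3 = 21.72 m.
Σ(b_i/K_i) = 8.81/0.189 + 1.61/367 + 11.3/105 = 46.73 d.
K_eq = L / Σ(b_i/K_i) = 21.72 / 46.73 = 0.4648 m/day.
Q = K_eq · A · (Δh/L) = 0.4648 × 882 × (9.60/21.72) = 181.2 m³/day.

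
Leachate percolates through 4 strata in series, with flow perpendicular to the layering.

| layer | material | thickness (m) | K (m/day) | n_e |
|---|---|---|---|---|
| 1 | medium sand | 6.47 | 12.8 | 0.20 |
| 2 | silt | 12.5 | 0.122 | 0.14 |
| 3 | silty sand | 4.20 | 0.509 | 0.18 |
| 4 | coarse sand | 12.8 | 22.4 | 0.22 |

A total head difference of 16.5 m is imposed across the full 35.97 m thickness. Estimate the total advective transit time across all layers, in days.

With flow normal to the layers, continuity requires the same specific discharge q through every layer.
Σ(b_i/K_i) = 6.47/12.8 + 12.5/0.122 + 4.20/0.509 + 12.8/22.4 = 111.8 d.
q = Δh / Σ(b_i/K_i) = 16.5 / 111.8 = 0.1476 m/day.
In each layer the seepage velocity is v_i = q/n_i, so the layer transit time is t_i = b_i·n_i / q:
  layer 1 (medium sand): t_1 = 6.47 × 0.20 / 0.1476 = 8.767 d
  layer 2 (silt): t_2 = 12.5 × 0.14 / 0.1476 = 11.86 d
  layer 3 (silty sand): t_3 = 4.20 × 0.18 / 0.1476 = 5.122 d
  layer 4 (coarse sand): t_4 = 12.8 × 0.22 / 0.1476 = 19.08 d
Total t = Σ t_i = 44.82 days.

44.8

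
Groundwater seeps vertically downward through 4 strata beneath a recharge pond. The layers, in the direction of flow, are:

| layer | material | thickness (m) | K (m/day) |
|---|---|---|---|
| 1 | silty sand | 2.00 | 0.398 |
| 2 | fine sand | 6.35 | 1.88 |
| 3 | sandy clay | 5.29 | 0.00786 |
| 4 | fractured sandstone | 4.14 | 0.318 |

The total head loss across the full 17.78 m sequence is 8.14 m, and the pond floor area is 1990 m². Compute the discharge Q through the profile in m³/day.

23.3

Flow is perpendicular to layering, so the layers act in series and the equivalent K is the thickness-weighted harmonic mean.
Total thickness L = 2.00 + 6.35 + 5.29 + 4.14 = 17.78 m.
Σ(b_i/K_i) = 2.00/0.398 + 6.35/1.88 + 5.29/0.00786 + 4.14/0.318 = 694.4 d.
K_eq = L / Σ(b_i/K_i) = 17.78 / 694.4 = 0.02560 m/day.
Q = K_eq · A · (Δh/L) = 0.02560 × 1990 × (8.14/17.78) = 23.33 m³/day.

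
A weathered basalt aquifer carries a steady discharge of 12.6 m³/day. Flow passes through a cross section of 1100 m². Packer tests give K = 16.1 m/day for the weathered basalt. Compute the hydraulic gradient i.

From Q = K·A·i, i = Q / (K·A) = 12.6 / (16.10 × 1100) = 0.0007115.

0.000711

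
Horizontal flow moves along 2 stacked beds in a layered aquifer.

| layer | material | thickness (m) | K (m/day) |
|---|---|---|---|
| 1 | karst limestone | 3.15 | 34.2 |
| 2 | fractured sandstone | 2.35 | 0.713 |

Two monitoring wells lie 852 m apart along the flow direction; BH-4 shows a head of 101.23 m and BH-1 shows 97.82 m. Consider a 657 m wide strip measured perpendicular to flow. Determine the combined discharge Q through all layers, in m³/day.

288

Flow is parallel to layering, so each bed carries its own Darcy discharge and the transmissivities add.
Σ(K_i·b_i) = 34.2×3.15 + 0.713×2.35 = 109.4 m²/day.
Hydraulic gradient i = (101.23 − 97.82) / 852 = 3.41 / 852 = 0.004002.
Q = Σ(K_i·b_i) · W · i = 109.4 × 657 × 0.004002 = 287.7 m³/day.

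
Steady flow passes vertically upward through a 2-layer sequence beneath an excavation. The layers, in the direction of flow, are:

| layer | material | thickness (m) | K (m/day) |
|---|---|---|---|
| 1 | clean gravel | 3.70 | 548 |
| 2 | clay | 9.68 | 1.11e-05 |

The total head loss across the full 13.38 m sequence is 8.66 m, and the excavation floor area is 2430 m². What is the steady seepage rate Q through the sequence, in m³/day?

0.0241

Flow is perpendicular to layering, so the layers act in series and the equivalent K is the thickness-weighted harmonic mean.
Total thickness L = 3.70 + 9.68 = 13.38 m.
Σ(b_i/K_i) = 3.70/548 + 9.68/1.11e-05 = 8.721e+05 d.
K_eq = L / Σ(b_i/K_i) = 13.38 / 8.721e+05 = 1.534e-05 m/day.
Q = K_eq · A · (Δh/L) = 1.534e-05 × 2430 × (8.66/13.38) = 0.02413 m³/day.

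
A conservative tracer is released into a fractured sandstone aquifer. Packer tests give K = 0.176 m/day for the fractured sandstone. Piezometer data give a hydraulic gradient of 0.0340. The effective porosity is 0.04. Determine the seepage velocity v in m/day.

Hydraulic gradient i = 0.0340.
Darcy flux q = K · i = 0.1760 × 0.03400 = 0.005984 m/day.
Seepage velocity v = q / n_e = 0.005984 / 0.04 = 0.1496 m/day.

0.150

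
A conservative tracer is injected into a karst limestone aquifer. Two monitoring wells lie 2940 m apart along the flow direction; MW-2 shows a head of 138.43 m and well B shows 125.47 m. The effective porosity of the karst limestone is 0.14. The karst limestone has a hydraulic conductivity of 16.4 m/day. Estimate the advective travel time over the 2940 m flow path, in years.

15.6

Hydraulic gradient i = (138.43 − 125.47) / 2940 = 12.96 / 2940 = 0.004408.
Darcy flux q = K · i = 16.40 × 0.004408 = 0.07229 m/day.
Seepage velocity v = q / n_e = 0.07229 / 0.14 = 0.5164 m/day.
Travel time t = L / v = 2940 / 0.5164 = 5693 days = 15.59 years.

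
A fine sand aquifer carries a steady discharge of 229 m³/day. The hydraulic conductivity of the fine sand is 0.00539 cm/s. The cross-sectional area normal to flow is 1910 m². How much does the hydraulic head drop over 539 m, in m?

Convert K: 0.00539 cm/s × 864 = 4.657 m/day.
From Q = K·A·i, i = Q / (K·A) = 229 / (4.657 × 1910) = 0.02575.
Head loss Δh = i · L = 0.02575 × 539 = 13.88 m.

13.9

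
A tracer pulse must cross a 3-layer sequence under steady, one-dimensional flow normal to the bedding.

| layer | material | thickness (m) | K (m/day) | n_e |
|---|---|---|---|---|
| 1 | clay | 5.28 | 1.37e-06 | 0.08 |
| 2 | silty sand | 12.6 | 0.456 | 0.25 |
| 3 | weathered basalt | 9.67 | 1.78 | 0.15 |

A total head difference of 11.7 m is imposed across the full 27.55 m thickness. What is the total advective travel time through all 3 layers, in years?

With flow normal to the layers, continuity requires the same specific discharge q through every layer.
Σ(b_i/K_i) = 5.28/1.37e-06 + 12.6/0.456 + 9.67/1.78 = 3.854e+06 d.
q = Δh / Σ(b_i/K_i) = 11.7 / 3.854e+06 = 3.036e-06 m/day.
In each layer the seepage velocity is v_i = q/n_i, so the layer transit time is t_i = b_i·n_i / q:
  layer 1 (clay): t_1 = 5.28 × 0.08 / 3.036e-06 = 1.391e+05 d
  layer 2 (silty sand): t_2 = 12.6 × 0.25 / 3.036e-06 = 1.038e+06 d
  layer 3 (weathered basalt): t_3 = 9.67 × 0.15 / 3.036e-06 = 4.778e+05 d
Total t = Σ t_i = 1.655e+06 days = 4530 years.

4530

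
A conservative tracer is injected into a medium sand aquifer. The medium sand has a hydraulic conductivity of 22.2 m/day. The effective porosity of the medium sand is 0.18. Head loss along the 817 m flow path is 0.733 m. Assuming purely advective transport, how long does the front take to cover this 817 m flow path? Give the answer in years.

Hydraulic gradient i = Δh / L = 0.733 / 817 = 0.0008972.
Darcy flux q = K · i = 22.20 × 0.0008972 = 0.01992 m/day.
Seepage velocity v = q / n_e = 0.01992 / 0.18 = 0.1107 m/day.
Travel time t = L / v = 817 / 0.1107 = 7383 days = 20.21 years.

20.2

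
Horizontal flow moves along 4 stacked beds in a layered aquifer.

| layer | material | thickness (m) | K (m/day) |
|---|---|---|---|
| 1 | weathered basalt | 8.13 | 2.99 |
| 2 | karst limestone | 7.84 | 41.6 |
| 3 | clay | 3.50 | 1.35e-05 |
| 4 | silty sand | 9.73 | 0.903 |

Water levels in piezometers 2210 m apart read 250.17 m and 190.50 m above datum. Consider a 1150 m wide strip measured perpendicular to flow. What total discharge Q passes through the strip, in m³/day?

Flow is parallel to layering, so each bed carries its own Darcy discharge and the transmissivities add.
Σ(K_i·b_i) = 2.99×8.13 + 41.6×7.84 + 1.35e-05×3.50 + 0.903×9.73 = 359.2 m²/day.
Hydraulic gradient i = (250.17 − 190.50) / 2210 = 59.67 / 2210 = 0.02700.
Q = Σ(K_i·b_i) · W · i = 359.2 × 1150 × 0.02700 = 11154 m³/day.

11200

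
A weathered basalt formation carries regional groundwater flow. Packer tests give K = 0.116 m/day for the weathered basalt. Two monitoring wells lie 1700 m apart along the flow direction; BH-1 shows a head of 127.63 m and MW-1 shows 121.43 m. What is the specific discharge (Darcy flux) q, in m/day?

Hydraulic gradient i = (127.63 − 121.43) / 1700 = 6.2 / 1700 = 0.003647.
Specific discharge q = K · i = 0.1160 × 0.003647 = 0.0004231 m/day.

0.000423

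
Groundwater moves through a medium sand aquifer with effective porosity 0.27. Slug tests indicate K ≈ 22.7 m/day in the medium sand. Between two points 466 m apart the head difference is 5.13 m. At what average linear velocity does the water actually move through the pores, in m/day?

0.926

Hydraulic gradient i = Δh / L = 5.13 / 466 = 0.01101.
Darcy flux q = K · i = 22.70 × 0.01101 = 0.2499 m/day.
Seepage velocity v = q / n_e = 0.2499 / 0.27 = 0.9255 m/day.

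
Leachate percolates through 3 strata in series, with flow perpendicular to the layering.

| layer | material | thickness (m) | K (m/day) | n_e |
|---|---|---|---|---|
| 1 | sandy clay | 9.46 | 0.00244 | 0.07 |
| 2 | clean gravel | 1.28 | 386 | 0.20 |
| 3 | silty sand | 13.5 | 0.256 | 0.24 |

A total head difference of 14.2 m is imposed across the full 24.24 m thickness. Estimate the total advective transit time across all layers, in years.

With flow normal to the layers, continuity requires the same specific discharge q through every layer.
Σ(b_i/K_i) = 9.46/0.00244 + 1.28/386 + 13.5/0.256 = 3930 d.
q = Δh / Σ(b_i/K_i) = 14.2 / 3930 = 0.003613 m/day.
In each layer the seepage velocity is v_i = q/n_i, so the layer transit time is t_i = b_i·n_i / q:
  layer 1 (sandy clay): t_1 = 9.46 × 0.07 / 0.003613 = 183.3 d
  layer 2 (clean gravel): t_2 = 1.28 × 0.20 / 0.003613 = 70.85 d
  layer 3 (silty sand): t_3 = 13.5 × 0.24 / 0.003613 = 896.7 d
Total t = Σ t_i = 1151 days = 3.151 years.

3.15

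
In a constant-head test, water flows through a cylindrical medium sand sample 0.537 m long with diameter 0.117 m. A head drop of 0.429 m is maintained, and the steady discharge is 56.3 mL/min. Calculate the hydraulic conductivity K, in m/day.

9.44

Cross-sectional area A = π·(d/2)² = π × (0.117/2)² = 0.01075 m².
Convert discharge: 56.3 mL/min = 9.383e-07 m³/s.
Darcy's law rearranged: K = Q·L / (A·Δh) = 9.383e-07 × 0.537 / (0.01075 × 0.429) = 0.0001092 m/s = 9.439 m/day.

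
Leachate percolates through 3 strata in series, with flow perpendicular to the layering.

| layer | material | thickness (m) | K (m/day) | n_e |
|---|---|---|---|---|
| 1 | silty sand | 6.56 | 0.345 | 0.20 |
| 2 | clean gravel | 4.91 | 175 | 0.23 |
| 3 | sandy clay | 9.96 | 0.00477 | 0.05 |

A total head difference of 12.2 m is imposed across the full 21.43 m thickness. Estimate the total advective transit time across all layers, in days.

508

With flow normal to the layers, continuity requires the same specific discharge q through every layer.
Σ(b_i/K_i) = 6.56/0.345 + 4.91/175 + 9.96/0.00477 = 2107 d.
q = Δh / Σ(b_i/K_i) = 12.2 / 2107 = 0.005790 m/day.
In each layer the seepage velocity is v_i = q/n_i, so the layer transit time is t_i = b_i·n_i / q:
  layer 1 (silty sand): t_1 = 6.56 × 0.20 / 0.005790 = 226.6 d
  layer 2 (clean gravel): t_2 = 4.91 × 0.23 / 0.005790 = 195.0 d
  layer 3 (sandy clay): t_3 = 9.96 × 0.05 / 0.005790 = 86.01 d
Total t = Σ t_i = 507.7 days.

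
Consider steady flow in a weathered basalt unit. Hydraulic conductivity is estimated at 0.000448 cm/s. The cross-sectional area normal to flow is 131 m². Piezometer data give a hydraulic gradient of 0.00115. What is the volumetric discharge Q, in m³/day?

0.0583

Convert K: 0.000448 cm/s × 864 = 0.3871 m/day.
Hydraulic gradient i = 0.00115.
Darcy's law: Q = K · A · i = 0.3871 × 131.0 × 0.001150 = 0.05831 m³/day.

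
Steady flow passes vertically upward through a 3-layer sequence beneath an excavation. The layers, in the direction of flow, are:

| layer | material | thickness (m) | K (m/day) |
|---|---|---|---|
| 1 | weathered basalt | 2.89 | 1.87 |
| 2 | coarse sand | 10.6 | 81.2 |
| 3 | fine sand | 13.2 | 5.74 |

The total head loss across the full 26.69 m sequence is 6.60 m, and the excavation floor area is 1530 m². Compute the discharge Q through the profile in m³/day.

Flow is perpendicular to layering, so the layers act in series and the equivalent K is the thickness-weighted harmonic mean.
Total thickness L = 2.89 + 10.6 + 13.2 = 26.69 m.
Σ(b_i/K_i) = 2.89/1.87 + 10.6/81.2 + 13.2/5.74 = 3.976 d.
K_eq = L / Σ(b_i/K_i) = 26.69 / 3.976 = 6.713 m/day.
Q = K_eq · A · (Δh/L) = 6.713 × 1530 × (6.60/26.69) = 2540 m³/day.

2540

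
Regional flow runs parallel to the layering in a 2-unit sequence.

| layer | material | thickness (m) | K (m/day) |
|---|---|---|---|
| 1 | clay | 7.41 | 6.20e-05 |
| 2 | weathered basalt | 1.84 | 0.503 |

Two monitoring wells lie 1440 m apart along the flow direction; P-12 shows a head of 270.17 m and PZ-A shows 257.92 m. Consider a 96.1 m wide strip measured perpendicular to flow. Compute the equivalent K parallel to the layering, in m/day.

Flow is parallel to layering, so each bed carries its own Darcy discharge and the transmissivities add.
Σ(K_i·b_i) = 6.20e-05×7.41 + 0.503×1.84 = 0.9260 m²/day.
Total thickness b = 9.250 m, so K_eq = Σ(K_i·b_i)/b = 0.1001 m/day.

0.100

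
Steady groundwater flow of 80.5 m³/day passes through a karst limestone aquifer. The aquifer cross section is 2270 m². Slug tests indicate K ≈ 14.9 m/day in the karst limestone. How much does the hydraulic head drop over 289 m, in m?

0.688

From Q = K·A·i, i = Q / (K·A) = 80.5 / (14.90 × 2270) = 0.002380.
Head loss Δh = i · L = 0.002380 × 289 = 0.6878 m.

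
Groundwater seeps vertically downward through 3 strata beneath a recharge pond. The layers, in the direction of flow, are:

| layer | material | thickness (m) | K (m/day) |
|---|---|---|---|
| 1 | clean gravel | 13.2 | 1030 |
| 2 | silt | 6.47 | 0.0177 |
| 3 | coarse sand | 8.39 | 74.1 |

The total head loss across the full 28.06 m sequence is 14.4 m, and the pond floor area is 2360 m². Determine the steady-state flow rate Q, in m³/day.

92.9

Flow is perpendicular to layering, so the layers act in series and the equivalent K is the thickness-weighted harmonic mean.
Total thickness L = 13.2 + 6.47 + 8.39 = 28.06 m.
Σ(b_i/K_i) = 13.2/1030 + 6.47/0.0177 + 8.39/74.1 = 365.7 d.
K_eq = L / Σ(b_i/K_i) = 28.06 / 365.7 = 0.07674 m/day.
Q = K_eq · A · (Δh/L) = 0.07674 × 2360 × (14.4/28.06) = 92.94 m³/day.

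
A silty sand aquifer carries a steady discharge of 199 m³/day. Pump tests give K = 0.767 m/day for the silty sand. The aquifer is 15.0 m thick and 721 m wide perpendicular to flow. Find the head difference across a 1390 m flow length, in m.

Cross-sectional area A = 721 × 15.0 = 10815 m².
From Q = K·A·i, i = Q / (K·A) = 199 / (0.7670 × 10815) = 0.02399.
Head loss Δh = i · L = 0.02399 × 1390 = 33.35 m.

33.3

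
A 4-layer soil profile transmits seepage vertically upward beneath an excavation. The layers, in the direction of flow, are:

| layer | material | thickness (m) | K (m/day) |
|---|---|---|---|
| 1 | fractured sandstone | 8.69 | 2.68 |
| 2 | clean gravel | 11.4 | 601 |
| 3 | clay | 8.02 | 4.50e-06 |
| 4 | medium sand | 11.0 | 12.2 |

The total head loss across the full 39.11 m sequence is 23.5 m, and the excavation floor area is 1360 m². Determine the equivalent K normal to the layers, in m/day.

Flow is perpendicular to layering, so the layers act in series and the equivalent K is the thickness-weighted harmonic mean.
Total thickness L = 8.69 + 11.4 + 8.02 + 11.0 = 39.11 m.
Σ(b_i/K_i) = 8.69/2.68 + 11.4/601 + 8.02/4.50e-06 + 11.0/12.2 = 1.782e+06 d.
K_eq = L / Σ(b_i/K_i) = 39.11 / 1.782e+06 = 2.194e-05 m/day.

2.19e-05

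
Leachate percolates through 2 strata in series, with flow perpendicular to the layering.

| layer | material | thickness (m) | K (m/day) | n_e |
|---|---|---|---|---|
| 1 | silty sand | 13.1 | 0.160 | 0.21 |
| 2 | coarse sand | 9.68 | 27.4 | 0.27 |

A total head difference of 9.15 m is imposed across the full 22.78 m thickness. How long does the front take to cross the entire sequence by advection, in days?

With flow normal to the layers, continuity requires the same specific discharge q through every layer.
Σ(b_i/K_i) = 13.1/0.160 + 9.68/27.4 = 82.23 d.
q = Δh / Σ(b_i/K_i) = 9.15 / 82.23 = 0.1113 m/day.
In each layer the seepage velocity is v_i = q/n_i, so the layer transit time is t_i = b_i·n_i / q:
  layer 1 (silty sand): t_1 = 13.1 × 0.21 / 0.1113 = 24.72 d
  layer 2 (coarse sand): t_2 = 9.68 × 0.27 / 0.1113 = 23.49 d
Total t = Σ t_i = 48.21 days.

48.2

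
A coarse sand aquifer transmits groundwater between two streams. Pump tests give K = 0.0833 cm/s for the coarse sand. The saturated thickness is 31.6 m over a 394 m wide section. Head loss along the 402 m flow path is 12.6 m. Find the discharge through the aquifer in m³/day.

Convert K: 0.0833 cm/s × 864 = 71.97 m/day.
Cross-sectional area A = 394 × 31.6 = 12450 m².
Hydraulic gradient i = Δh / L = 12.6 / 402 = 0.03134.
Darcy's law: Q = K · A · i = 71.97 × 12450 × 0.03134 = 28086 m³/day.

28100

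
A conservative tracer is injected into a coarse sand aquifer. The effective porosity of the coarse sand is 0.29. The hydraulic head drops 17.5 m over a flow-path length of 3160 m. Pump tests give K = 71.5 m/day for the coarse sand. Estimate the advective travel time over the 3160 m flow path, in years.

6.34

Hydraulic gradient i = Δh / L = 17.5 / 3160 = 0.005538.
Darcy flux q = K · i = 71.50 × 0.005538 = 0.3960 m/day.
Seepage velocity v = q / n_e = 0.3960 / 0.29 = 1.365 m/day.
Travel time t = L / v = 3160 / 1.365 = 2314 days = 6.336 years.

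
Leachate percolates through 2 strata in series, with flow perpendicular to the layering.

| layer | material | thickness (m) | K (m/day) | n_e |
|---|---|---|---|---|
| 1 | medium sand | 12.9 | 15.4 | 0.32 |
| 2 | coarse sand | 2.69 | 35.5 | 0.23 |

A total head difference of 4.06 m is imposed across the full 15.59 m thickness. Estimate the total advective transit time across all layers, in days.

With flow normal to the layers, continuity requires the same specific discharge q through every layer.
Σ(b_i/K_i) = 12.9/15.4 + 2.69/35.5 = 0.9134 d.
q = Δh / Σ(b_i/K_i) = 4.06 / 0.9134 = 4.445 m/day.
In each layer the seepage velocity is v_i = q/n_i, so the layer transit time is t_i = b_i·n_i / q:
  layer 1 (medium sand): t_1 = 12.9 × 0.32 / 4.445 = 0.9287 d
  layer 2 (coarse sand): t_2 = 2.69 × 0.23 / 4.445 = 0.1392 d
Total t = Σ t_i = 1.068 days.

1.07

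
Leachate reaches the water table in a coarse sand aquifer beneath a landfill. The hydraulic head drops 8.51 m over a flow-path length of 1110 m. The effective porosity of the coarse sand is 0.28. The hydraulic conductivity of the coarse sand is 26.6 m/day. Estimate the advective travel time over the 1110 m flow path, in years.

4.17

Hydraulic gradient i = Δh / L = 8.51 / 1110 = 0.007667.
Darcy flux q = K · i = 26.60 × 0.007667 = 0.2039 m/day.
Seepage velocity v = q / n_e = 0.2039 / 0.28 = 0.7283 m/day.
Travel time t = L / v = 1110 / 0.7283 = 1524 days = 4.173 years.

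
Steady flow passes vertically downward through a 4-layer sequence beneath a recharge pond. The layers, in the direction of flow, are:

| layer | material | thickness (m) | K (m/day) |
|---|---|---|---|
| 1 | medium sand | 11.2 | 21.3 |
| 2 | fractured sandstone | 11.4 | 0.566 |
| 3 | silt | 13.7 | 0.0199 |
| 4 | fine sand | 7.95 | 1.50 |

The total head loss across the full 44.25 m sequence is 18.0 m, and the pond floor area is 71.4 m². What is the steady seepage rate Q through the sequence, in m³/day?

1.80

Flow is perpendicular to layering, so the layers act in series and the equivalent K is the thickness-weighted harmonic mean.
Total thickness L = 11.2 + 11.4 + 13.7 + 7.95 = 44.25 m.
Σ(b_i/K_i) = 11.2/21.3 + 11.4/0.566 + 13.7/0.0199 + 7.95/1.50 = 714.4 d.
K_eq = L / Σ(b_i/K_i) = 44.25 / 714.4 = 0.06194 m/day.
Q = K_eq · A · (Δh/L) = 0.06194 × 71.4 × (18.0/44.25) = 1.799 m³/day.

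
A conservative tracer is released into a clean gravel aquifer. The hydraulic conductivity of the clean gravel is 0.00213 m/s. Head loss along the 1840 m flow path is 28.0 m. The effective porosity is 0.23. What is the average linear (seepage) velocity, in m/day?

Convert K: 0.00213 m/s × 86400 = 184.0 m/day.
Hydraulic gradient i = Δh / L = 28.0 / 1840 = 0.01522.
Darcy flux q = K · i = 184.0 × 0.01522 = 2.800 m/day.
Seepage velocity v = q / n_e = 2.800 / 0.23 = 12.18 m/day.

12.2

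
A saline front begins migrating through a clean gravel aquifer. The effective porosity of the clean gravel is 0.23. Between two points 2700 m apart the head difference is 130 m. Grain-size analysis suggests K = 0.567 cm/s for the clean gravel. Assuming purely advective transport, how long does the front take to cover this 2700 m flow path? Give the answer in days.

Convert K: 0.567 cm/s × 864 = 489.9 m/day.
Hydraulic gradient i = Δh / L = 130 / 2700 = 0.04815.
Darcy flux q = K · i = 489.9 × 0.04815 = 23.59 m/day.
Seepage velocity v = q / n_e = 23.59 / 0.23 = 102.6 m/day.
Travel time t = L / v = 2700 / 102.6 = 26.33 days.

26.3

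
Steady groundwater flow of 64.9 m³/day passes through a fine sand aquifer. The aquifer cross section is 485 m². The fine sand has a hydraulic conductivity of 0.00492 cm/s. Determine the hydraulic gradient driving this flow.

0.0315

Convert K: 0.00492 cm/s × 864 = 4.251 m/day.
From Q = K·A·i, i = Q / (K·A) = 64.9 / (4.251 × 485.0) = 0.03148.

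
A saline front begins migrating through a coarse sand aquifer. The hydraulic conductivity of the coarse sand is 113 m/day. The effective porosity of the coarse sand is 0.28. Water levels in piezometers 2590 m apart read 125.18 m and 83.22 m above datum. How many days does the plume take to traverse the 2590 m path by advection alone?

396

Hydraulic gradient i = (125.18 − 83.22) / 2590 = 41.96 / 2590 = 0.01620.
Darcy flux q = K · i = 113.0 × 0.01620 = 1.831 m/day.
Seepage velocity v = q / n_e = 1.831 / 0.28 = 6.538 m/day.
Travel time t = L / v = 2590 / 6.538 = 396.1 days.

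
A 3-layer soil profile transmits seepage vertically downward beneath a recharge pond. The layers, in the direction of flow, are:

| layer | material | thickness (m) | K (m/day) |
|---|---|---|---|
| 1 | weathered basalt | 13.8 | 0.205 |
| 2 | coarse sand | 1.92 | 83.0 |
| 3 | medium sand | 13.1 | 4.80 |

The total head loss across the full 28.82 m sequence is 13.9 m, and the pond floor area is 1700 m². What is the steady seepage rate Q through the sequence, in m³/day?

Flow is perpendicular to layering, so the layers act in series and the equivalent K is the thickness-weighted harmonic mean.
Total thickness L = 13.8 + 1.92 + 13.1 = 28.82 m.
Σ(b_i/K_i) = 13.8/0.205 + 1.92/83.0 + 13.1/4.80 = 70.07 d.
K_eq = L / Σ(b_i/K_i) = 28.82 / 70.07 = 0.4113 m/day.
Q = K_eq · A · (Δh/L) = 0.4113 × 1700 × (13.9/28.82) = 337.2 m³/day.

337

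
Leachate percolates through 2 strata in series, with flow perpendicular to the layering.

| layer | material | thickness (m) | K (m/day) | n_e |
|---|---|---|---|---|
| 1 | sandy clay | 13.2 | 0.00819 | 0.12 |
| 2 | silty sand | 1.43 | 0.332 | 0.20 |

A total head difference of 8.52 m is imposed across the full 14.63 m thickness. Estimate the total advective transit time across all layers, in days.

With flow normal to the layers, continuity requires the same specific discharge q through every layer.
Σ(b_i/K_i) = 13.2/0.00819 + 1.43/0.332 = 1616 d.
q = Δh / Σ(b_i/K_i) = 8.52 / 1616 = 0.005272 m/day.
In each layer the seepage velocity is v_i = q/n_i, so the layer transit time is t_i = b_i·n_i / q:
  layer 1 (sandy clay): t_1 = 13.2 × 0.12 / 0.005272 = 300.4 d
  layer 2 (silty sand): t_2 = 1.43 × 0.20 / 0.005272 = 54.25 d
Total t = Σ t_i = 354.7 days.

355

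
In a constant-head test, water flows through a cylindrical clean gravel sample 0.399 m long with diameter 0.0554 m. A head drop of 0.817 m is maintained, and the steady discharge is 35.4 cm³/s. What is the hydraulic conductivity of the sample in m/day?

620

Cross-sectional area A = π·(d/2)² = π × (0.0554/2)² = 0.002411 m².
Convert discharge: 35.4 cm³/s = 3.540e-05 m³/s.
Darcy's law rearranged: K = Q·L / (A·Δh) = 3.540e-05 × 0.399 / (0.002411 × 0.817) = 0.007172 m/s = 619.7 m/day.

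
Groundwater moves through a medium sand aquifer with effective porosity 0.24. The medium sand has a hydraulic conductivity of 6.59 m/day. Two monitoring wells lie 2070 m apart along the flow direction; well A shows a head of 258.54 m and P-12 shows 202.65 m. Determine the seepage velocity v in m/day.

Hydraulic gradient i = (258.54 − 202.65) / 2070 = 55.89 / 2070 = 0.02700.
Darcy flux q = K · i = 6.590 × 0.02700 = 0.1779 m/day.
Seepage velocity v = q / n_e = 0.1779 / 0.24 = 0.7414 m/day.

0.741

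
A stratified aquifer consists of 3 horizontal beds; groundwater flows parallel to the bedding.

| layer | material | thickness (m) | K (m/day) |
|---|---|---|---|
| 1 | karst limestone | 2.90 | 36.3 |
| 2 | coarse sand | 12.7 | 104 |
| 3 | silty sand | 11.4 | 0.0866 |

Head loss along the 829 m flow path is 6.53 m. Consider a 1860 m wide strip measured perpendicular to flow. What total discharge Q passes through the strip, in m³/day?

20900

Flow is parallel to layering, so each bed carries its own Darcy discharge and the transmissivities add.
Σ(K_i·b_i) = 36.3×2.90 + 104×12.7 + 0.0866×11.4 = 1427 m²/day.
Hydraulic gradient i = Δh / L = 6.53 / 829 = 0.007877.
Q = Σ(K_i·b_i) · W · i = 1427 × 1860 × 0.007877 = 20908 m³/day.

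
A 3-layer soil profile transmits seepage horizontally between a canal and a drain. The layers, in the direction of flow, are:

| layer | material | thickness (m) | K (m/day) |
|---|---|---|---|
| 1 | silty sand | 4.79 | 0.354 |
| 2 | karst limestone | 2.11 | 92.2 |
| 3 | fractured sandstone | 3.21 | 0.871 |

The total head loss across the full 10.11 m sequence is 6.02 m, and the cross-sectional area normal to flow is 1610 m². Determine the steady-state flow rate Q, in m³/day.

Flow is perpendicular to layering, so the layers act in series and the equivalent K is the thickness-weighted harmonic mean.
Total thickness L = 4.79 + 2.11 + 3.21 = 10.11 m.
Σ(b_i/K_i) = 4.79/0.354 + 2.11/92.2 + 3.21/0.871 = 17.24 d.
K_eq = L / Σ(b_i/K_i) = 10.11 / 17.24 = 0.5864 m/day.
Q = K_eq · A · (Δh/L) = 0.5864 × 1610 × (6.02/10.11) = 562.2 m³/day.

562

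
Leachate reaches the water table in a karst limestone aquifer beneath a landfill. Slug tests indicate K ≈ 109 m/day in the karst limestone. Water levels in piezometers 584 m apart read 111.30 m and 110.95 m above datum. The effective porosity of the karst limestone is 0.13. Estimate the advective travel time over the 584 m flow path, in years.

3.18

Hydraulic gradient i = (111.30 − 110.95) / 584 = 0.35 / 584 = 0.0005993.
Darcy flux q = K · i = 109.0 × 0.0005993 = 0.06533 m/day.
Seepage velocity v = q / n_e = 0.06533 / 0.13 = 0.5025 m/day.
Travel time t = L / v = 584 / 0.5025 = 1162 days = 3.182 years.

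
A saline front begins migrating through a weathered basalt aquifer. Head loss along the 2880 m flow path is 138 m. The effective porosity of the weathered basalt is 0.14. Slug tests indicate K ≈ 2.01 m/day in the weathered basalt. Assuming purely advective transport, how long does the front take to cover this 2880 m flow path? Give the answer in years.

Hydraulic gradient i = Δh / L = 138 / 2880 = 0.04792.
Darcy flux q = K · i = 2.010 × 0.04792 = 0.09631 m/day.
Seepage velocity v = q / n_e = 0.09631 / 0.14 = 0.6879 m/day.
Travel time t = L / v = 2880 / 0.6879 = 4186 days = 11.46 years.

11.5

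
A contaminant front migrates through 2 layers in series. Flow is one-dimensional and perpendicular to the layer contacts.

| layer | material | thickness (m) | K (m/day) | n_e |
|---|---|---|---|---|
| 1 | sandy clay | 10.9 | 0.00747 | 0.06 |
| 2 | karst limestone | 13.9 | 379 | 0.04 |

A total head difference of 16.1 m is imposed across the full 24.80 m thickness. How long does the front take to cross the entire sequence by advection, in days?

With flow normal to the layers, continuity requires the same specific discharge q through every layer.
Σ(b_i/K_i) = 10.9/0.00747 + 13.9/379 = 1459 d.
q = Δh / Σ(b_i/K_i) = 16.1 / 1459 = 0.01103 m/day.
In each layer the seepage velocity is v_i = q/n_i, so the layer transit time is t_i = b_i·n_i / q:
  layer 1 (sandy clay): t_1 = 10.9 × 0.06 / 0.01103 = 59.27 d
  layer 2 (karst limestone): t_2 = 13.9 × 0.04 / 0.01103 = 50.39 d
Total t = Σ t_i = 109.7 days.

110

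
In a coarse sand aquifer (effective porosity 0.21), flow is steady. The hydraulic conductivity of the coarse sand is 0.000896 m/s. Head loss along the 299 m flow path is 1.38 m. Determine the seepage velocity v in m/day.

Convert K: 0.000896 m/s × 86400 = 77.41 m/day.
Hydraulic gradient i = Δh / L = 1.38 / 299 = 0.004615.
Darcy flux q = K · i = 77.41 × 0.004615 = 0.3573 m/day.
Seepage velocity v = q / n_e = 0.3573 / 0.21 = 1.701 m/day.

1.70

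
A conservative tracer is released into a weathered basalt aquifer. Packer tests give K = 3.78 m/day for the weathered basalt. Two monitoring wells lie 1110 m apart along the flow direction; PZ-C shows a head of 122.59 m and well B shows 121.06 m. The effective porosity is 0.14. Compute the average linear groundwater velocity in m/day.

0.0372

Hydraulic gradient i = (122.59 − 121.06) / 1110 = 1.53 / 1110 = 0.001378.
Darcy flux q = K · i = 3.780 × 0.001378 = 0.005210 m/day.
Seepage velocity v = q / n_e = 0.005210 / 0.14 = 0.03722 m/day.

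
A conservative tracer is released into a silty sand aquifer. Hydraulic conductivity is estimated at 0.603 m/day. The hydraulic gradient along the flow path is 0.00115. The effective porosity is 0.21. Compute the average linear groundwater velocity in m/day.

0.00330

Hydraulic gradient i = 0.00115.
Darcy flux q = K · i = 0.6030 × 0.001150 = 0.0006934 m/day.
Seepage velocity v = q / n_e = 0.0006934 / 0.21 = 0.003302 m/day.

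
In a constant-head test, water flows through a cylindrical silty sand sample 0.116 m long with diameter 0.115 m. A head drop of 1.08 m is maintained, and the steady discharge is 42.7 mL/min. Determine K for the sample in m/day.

0.636

Cross-sectional area A = π·(d/2)² = π × (0.115/2)² = 0.01039 m².
Convert discharge: 42.7 mL/min = 7.117e-07 m³/s.
Darcy's law rearranged: K = Q·L / (A·Δh) = 7.117e-07 × 0.116 / (0.01039 × 1.08) = 7.359e-06 m/s = 0.6358 m/day.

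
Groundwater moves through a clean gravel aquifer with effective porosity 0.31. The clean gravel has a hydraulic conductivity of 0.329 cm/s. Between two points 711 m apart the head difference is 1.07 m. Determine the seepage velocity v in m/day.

1.38

Convert K: 0.329 cm/s × 864 = 284.3 m/day.
Hydraulic gradient i = Δh / L = 1.07 / 711 = 0.001505.
Darcy flux q = K · i = 284.3 × 0.001505 = 0.4278 m/day.
Seepage velocity v = q / n_e = 0.4278 / 0.31 = 1.380 m/day.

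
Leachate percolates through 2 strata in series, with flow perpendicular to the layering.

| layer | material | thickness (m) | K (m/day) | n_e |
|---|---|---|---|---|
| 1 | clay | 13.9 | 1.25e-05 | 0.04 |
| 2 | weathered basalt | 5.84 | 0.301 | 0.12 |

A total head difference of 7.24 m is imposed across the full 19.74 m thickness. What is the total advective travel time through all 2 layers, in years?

529

With flow normal to the layers, continuity requires the same specific discharge q through every layer.
Σ(b_i/K_i) = 13.9/1.25e-05 + 5.84/0.301 = 1.112e+06 d.
q = Δh / Σ(b_i/K_i) = 7.24 / 1.112e+06 = 6.511e-06 m/day.
In each layer the seepage velocity is v_i = q/n_i, so the layer transit time is t_i = b_i·n_i / q:
  layer 1 (clay): t_1 = 13.9 × 0.04 / 6.511e-06 = 85398 d
  layer 2 (weathered basalt): t_2 = 5.84 × 0.12 / 6.511e-06 = 1.076e+05 d
Total t = Σ t_i = 1.930e+05 days = 528.5 years.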